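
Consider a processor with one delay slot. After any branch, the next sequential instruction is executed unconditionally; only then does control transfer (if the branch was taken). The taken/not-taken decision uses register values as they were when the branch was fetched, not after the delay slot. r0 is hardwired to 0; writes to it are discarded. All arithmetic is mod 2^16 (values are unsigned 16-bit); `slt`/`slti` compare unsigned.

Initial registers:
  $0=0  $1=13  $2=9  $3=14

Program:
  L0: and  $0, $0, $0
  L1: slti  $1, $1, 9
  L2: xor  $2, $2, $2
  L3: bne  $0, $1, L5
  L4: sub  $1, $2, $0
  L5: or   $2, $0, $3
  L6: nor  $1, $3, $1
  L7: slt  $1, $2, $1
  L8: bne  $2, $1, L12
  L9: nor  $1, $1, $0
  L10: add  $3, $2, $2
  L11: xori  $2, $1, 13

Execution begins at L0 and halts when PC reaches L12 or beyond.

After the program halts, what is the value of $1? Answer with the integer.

65534

#0 and  $0, $0, $0 ; 0/13/9/14
#1 slti  $1, $1, 9 ; 0/0/9/14
#2 xor  $2, $2, $2 ; 0/0/0/14
#3 bne  $0, $1, L5 ; 0/0/0/14 ; →fallthru
#4 sub  $1, $2, $0 ; 0/0/0/14
#5 or   $2, $0, $3 ; 0/0/14/14
#6 nor  $1, $3, $1 ; 0/65521/14/14
#7 slt  $1, $2, $1 ; 0/1/14/14
#8 bne  $2, $1, L12 ; 0/1/14/14 ; →target
#9 nor  $1, $1, $0 ; 0/65534/14/14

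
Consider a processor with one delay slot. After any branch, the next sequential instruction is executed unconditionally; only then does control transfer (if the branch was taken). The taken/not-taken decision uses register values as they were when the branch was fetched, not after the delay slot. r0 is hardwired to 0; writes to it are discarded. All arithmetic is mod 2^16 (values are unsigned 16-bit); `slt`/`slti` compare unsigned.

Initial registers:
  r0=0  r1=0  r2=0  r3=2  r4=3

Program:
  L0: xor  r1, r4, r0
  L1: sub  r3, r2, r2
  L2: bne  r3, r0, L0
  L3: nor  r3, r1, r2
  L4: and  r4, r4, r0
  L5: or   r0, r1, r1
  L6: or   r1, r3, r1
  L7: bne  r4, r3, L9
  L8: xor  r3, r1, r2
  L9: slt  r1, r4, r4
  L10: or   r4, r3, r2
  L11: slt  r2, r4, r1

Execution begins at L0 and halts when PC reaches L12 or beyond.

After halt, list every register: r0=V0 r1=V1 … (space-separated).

r0=0 r1=0 r2=0 r3=65535 r4=65535

#0 xor  r1, r4, r0 ; 0/3/0/2/3
#1 sub  r3, r2, r2 ; 0/3/0/0/3
#2 bne  r3, r0, L0 ; 0/3/0/0/3 ; →fallthru
#3 nor  r3, r1, r2 ; 0/3/0/65532/3
#4 and  r4, r4, r0 ; 0/3/0/65532/0
#5 or   r0, r1, r1 ; 0/3/0/65532/0
#6 or   r1, r3, r1 ; 0/65535/0/65532/0
#7 bne  r4, r3, L9 ; 0/65535/0/65532/0 ; →target
#8 xor  r3, r1, r2 ; 0/65535/0/65535/0
#9 slt  r1, r4, r4 ; 0/0/0/65535/0
#10 or   r4, r3, r2 ; 0/0/0/65535/65535
#11 slt  r2, r4, r1 ; 0/0/0/65535/65535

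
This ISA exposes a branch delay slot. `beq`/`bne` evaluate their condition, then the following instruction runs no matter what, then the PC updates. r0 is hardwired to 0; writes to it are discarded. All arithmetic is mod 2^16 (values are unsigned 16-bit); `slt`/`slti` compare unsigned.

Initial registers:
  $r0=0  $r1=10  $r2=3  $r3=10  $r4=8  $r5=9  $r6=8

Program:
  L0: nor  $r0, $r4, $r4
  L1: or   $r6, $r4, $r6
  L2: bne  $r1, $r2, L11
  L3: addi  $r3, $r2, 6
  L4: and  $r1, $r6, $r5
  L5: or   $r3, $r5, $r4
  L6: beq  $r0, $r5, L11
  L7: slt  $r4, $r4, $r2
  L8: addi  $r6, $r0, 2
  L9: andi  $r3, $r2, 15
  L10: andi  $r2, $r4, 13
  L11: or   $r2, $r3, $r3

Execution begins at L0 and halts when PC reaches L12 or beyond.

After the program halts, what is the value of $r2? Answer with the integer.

#0 nor  $r0, $r4, $r4 ; 0/10/3/10/8/9/8
#1 or   $r6, $r4, $r6 ; 0/10/3/10/8/9/8
#2 bne  $r1, $r2, L11 ; 0/10/3/10/8/9/8 ; →target
#3 addi  $r3, $r2, 6 ; 0/10/3/9/8/9/8
#11 or   $r2, $r3, $r3 ; 0/10/9/9/8/9/8

9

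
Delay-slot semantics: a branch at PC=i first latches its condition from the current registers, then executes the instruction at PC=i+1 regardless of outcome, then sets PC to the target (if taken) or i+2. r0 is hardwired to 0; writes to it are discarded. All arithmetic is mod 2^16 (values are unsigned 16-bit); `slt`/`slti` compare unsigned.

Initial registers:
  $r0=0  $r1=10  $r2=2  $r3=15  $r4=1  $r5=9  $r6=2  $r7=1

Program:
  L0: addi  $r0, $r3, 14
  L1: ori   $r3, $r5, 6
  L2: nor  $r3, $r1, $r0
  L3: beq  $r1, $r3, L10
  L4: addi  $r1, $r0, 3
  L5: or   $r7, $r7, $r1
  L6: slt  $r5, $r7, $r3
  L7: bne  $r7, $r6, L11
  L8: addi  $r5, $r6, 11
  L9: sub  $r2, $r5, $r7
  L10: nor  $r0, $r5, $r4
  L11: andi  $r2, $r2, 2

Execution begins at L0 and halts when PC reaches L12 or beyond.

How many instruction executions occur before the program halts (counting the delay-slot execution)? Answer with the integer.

#0 addi  $r0, $r3, 14 ; 0/10/2/15/1/9/2/1
#1 ori   $r3, $r5, 6 ; 0/10/2/15/1/9/2/1
#2 nor  $r3, $r1, $r0 ; 0/10/2/65525/1/9/2/1
#3 beq  $r1, $r3, L10 ; 0/10/2/65525/1/9/2/1 ; →fallthru
#4 addi  $r1, $r0, 3 ; 0/3/2/65525/1/9/2/1
#5 or   $r7, $r7, $r1 ; 0/3/2/65525/1/9/2/3
#6 slt  $r5, $r7, $r3 ; 0/3/2/65525/1/1/2/3
#7 bne  $r7, $r6, L11 ; 0/3/2/65525/1/1/2/3 ; →target
#8 addi  $r5, $r6, 11 ; 0/3/2/65525/1/13/2/3
#11 andi  $r2, $r2, 2 ; 0/3/2/65525/1/13/2/3

10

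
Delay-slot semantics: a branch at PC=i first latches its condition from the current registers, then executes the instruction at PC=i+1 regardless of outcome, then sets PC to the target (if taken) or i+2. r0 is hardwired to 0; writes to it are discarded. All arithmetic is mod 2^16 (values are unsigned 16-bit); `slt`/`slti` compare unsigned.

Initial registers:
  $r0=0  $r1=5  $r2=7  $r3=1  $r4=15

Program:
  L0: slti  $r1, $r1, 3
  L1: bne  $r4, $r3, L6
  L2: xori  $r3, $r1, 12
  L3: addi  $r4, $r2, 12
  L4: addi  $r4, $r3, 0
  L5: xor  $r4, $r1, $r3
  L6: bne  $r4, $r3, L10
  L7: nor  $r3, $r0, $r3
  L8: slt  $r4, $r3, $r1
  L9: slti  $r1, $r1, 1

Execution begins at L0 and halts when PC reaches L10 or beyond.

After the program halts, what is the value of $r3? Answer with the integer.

65523

[0] slti  $r1, $r1, 3  →  {$r0:0, $r1:0, $r2:7, $r3:1, $r4:15}
[1] bne  $r4, $r3, L6  →  {$r0:0, $r1:0, $r2:7, $r3:1, $r4:15}  ⟨branch taken⟩
[2] xori  $r3, $r1, 12  →  {$r0:0, $r1:0, $r2:7, $r3:12, $r4:15}
[6] bne  $r4, $r3, L10  →  {$r0:0, $r1:0, $r2:7, $r3:12, $r4:15}  ⟨branch taken⟩
[7] nor  $r3, $r0, $r3  →  {$r0:0, $r1:0, $r2:7, $r3:65523, $r4:15}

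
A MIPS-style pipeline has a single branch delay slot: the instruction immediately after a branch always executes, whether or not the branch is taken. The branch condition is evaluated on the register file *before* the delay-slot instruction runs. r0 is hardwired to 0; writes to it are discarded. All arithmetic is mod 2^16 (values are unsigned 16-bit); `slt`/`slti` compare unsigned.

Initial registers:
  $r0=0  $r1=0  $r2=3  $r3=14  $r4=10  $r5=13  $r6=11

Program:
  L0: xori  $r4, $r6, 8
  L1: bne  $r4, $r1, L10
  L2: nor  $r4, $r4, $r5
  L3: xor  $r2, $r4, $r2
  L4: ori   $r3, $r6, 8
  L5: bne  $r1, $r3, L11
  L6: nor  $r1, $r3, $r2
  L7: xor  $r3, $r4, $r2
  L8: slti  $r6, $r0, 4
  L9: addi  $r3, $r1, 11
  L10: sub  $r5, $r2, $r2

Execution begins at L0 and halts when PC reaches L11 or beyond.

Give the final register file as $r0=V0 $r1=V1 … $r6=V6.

$r0=0 $r1=0 $r2=3 $r3=14 $r4=65520 $r5=0 $r6=11

[0] xori  $r4, $r6, 8  →  {$r0:0, $r1:0, $r2:3, $r3:14, $r4:3, $r5:13, $r6:11}
[1] bne  $r4, $r1, L10  →  {$r0:0, $r1:0, $r2:3, $r3:14, $r4:3, $r5:13, $r6:11}  ⟨branch taken⟩
[2] nor  $r4, $r4, $r5  →  {$r0:0, $r1:0, $r2:3, $r3:14, $r4:65520, $r5:13, $r6:11}
[10] sub  $r5, $r2, $r2  →  {$r0:0, $r1:0, $r2:3, $r3:14, $r4:65520, $r5:0, $r6:11}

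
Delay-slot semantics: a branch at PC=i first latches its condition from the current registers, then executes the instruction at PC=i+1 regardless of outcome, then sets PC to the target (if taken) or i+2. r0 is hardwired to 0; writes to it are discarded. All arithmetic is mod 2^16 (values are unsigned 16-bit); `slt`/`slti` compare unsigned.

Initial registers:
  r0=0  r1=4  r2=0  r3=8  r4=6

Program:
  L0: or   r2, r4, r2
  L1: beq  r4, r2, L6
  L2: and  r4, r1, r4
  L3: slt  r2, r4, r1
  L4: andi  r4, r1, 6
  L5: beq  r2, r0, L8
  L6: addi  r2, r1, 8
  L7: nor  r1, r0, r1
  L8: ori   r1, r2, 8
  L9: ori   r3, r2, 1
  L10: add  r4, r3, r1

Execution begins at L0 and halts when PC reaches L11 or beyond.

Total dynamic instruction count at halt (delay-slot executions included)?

8

  step pc=0: or   r2, r4, r2  regs=(0,4,6,8,6)
  step pc=1: beq  r4, r2, L6  cond=T  regs=(0,4,6,8,6)
  step pc=2: and  r4, r1, r4  regs=(0,4,6,8,4)
  step pc=6: addi  r2, r1, 8  regs=(0,4,12,8,4)
  step pc=7: nor  r1, r0, r1  regs=(0,65531,12,8,4)
  step pc=8: ori   r1, r2, 8  regs=(0,12,12,8,4)
  step pc=9: ori   r3, r2, 1  regs=(0,12,12,13,4)
  step pc=10: add  r4, r3, r1  regs=(0,12,12,13,25)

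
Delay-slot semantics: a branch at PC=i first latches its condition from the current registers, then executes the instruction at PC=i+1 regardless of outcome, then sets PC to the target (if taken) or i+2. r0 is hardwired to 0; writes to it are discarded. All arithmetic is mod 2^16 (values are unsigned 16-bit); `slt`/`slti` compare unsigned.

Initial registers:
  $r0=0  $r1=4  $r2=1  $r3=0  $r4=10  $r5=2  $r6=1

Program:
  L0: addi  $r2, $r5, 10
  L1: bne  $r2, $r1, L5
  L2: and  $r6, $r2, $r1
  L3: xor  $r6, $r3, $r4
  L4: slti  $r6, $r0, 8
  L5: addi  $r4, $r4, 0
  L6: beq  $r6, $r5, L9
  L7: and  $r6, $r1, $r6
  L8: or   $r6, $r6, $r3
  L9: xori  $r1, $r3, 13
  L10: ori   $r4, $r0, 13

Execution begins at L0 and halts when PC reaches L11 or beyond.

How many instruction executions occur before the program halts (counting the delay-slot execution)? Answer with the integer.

9

#0 addi  $r2, $r5, 10 ; 0/4/12/0/10/2/1
#1 bne  $r2, $r1, L5 ; 0/4/12/0/10/2/1 ; →target
#2 and  $r6, $r2, $r1 ; 0/4/12/0/10/2/4
#5 addi  $r4, $r4, 0 ; 0/4/12/0/10/2/4
#6 beq  $r6, $r5, L9 ; 0/4/12/0/10/2/4 ; →fallthru
#7 and  $r6, $r1, $r6 ; 0/4/12/0/10/2/4
#8 or   $r6, $r6, $r3 ; 0/4/12/0/10/2/4
#9 xori  $r1, $r3, 13 ; 0/13/12/0/10/2/4
#10 ori   $r4, $r0, 13 ; 0/13/12/0/13/2/4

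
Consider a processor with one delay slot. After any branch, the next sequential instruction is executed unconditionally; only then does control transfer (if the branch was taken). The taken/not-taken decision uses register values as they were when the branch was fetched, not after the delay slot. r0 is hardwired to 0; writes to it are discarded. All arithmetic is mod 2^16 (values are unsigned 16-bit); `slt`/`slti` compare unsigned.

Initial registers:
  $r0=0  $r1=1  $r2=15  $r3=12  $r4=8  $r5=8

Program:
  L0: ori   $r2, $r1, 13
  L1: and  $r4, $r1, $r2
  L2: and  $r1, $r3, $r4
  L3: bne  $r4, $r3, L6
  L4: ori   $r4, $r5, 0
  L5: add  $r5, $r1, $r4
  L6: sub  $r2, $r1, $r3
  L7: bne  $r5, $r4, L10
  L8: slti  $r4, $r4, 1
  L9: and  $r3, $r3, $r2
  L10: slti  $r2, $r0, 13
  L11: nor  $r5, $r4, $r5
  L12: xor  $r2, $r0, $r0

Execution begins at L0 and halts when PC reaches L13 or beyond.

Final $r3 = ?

4

PC=0  ori   $r2, $r1, 13     | $r0=0 $r1=1 $r2=13 $r3=12 $r4=8 $r5=8
PC=1  and  $r4, $r1, $r2     | $r0=0 $r1=1 $r2=13 $r3=12 $r4=1 $r5=8
PC=2  and  $r1, $r3, $r4     | $r0=0 $r1=0 $r2=13 $r3=12 $r4=1 $r5=8
PC=3  bne  $r4, $r3, L6      | $r0=0 $r1=0 $r2=13 $r3=12 $r4=1 $r5=8  [TAKEN]
PC=4  ori   $r4, $r5, 0      | $r0=0 $r1=0 $r2=13 $r3=12 $r4=8 $r5=8
PC=6  sub  $r2, $r1, $r3     | $r0=0 $r1=0 $r2=65524 $r3=12 $r4=8 $r5=8
PC=7  bne  $r5, $r4, L10     | $r0=0 $r1=0 $r2=65524 $r3=12 $r4=8 $r5=8  [not taken]
PC=8  slti  $r4, $r4, 1      | $r0=0 $r1=0 $r2=65524 $r3=12 $r4=0 $r5=8
PC=9  and  $r3, $r3, $r2     | $r0=0 $r1=0 $r2=65524 $r3=4 $r4=0 $r5=8
PC=10 slti  $r2, $r0, 13     | $r0=0 $r1=0 $r2=1 $r3=4 $r4=0 $r5=8
PC=11 nor  $r5, $r4, $r5     | $r0=0 $r1=0 $r2=1 $r3=4 $r4=0 $r5=65527
PC=12 xor  $r2, $r0, $r0     | $r0=0 $r1=0 $r2=0 $r3=4 $r4=0 $r5=65527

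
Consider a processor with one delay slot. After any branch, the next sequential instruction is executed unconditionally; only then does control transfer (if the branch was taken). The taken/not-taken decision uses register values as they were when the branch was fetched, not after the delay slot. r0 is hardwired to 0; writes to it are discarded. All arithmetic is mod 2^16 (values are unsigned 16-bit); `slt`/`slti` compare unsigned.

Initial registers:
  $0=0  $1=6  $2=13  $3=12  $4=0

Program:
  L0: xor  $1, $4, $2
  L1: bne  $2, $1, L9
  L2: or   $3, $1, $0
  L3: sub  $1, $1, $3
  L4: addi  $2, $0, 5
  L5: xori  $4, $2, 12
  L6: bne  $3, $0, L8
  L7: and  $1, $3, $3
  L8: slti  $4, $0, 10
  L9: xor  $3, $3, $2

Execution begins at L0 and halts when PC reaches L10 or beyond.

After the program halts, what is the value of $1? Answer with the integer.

13

#0 xor  $1, $4, $2 ; 0/13/13/12/0
#1 bne  $2, $1, L9 ; 0/13/13/12/0 ; →fallthru
#2 or   $3, $1, $0 ; 0/13/13/13/0
#3 sub  $1, $1, $3 ; 0/0/13/13/0
#4 addi  $2, $0, 5 ; 0/0/5/13/0
#5 xori  $4, $2, 12 ; 0/0/5/13/9
#6 bne  $3, $0, L8 ; 0/0/5/13/9 ; →target
#7 and  $1, $3, $3 ; 0/13/5/13/9
#8 slti  $4, $0, 10 ; 0/13/5/13/1
#9 xor  $3, $3, $2 ; 0/13/5/8/1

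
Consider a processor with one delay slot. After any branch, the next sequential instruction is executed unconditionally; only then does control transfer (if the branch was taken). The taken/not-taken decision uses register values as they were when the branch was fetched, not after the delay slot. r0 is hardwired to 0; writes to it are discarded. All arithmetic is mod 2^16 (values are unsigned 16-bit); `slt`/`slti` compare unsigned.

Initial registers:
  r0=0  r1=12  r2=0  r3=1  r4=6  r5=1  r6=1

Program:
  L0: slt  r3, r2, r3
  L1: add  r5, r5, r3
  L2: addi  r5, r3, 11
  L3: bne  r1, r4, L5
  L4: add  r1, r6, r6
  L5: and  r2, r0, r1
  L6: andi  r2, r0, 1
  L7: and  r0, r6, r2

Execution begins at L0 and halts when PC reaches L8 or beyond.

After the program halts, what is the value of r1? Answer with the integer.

2

#0 slt  r3, r2, r3 ; 0/12/0/1/6/1/1
#1 add  r5, r5, r3 ; 0/12/0/1/6/2/1
#2 addi  r5, r3, 11 ; 0/12/0/1/6/12/1
#3 bne  r1, r4, L5 ; 0/12/0/1/6/12/1 ; →target
#4 add  r1, r6, r6 ; 0/2/0/1/6/12/1
#5 and  r2, r0, r1 ; 0/2/0/1/6/12/1
#6 andi  r2, r0, 1 ; 0/2/0/1/6/12/1
#7 and  r0, r6, r2 ; 0/2/0/1/6/12/1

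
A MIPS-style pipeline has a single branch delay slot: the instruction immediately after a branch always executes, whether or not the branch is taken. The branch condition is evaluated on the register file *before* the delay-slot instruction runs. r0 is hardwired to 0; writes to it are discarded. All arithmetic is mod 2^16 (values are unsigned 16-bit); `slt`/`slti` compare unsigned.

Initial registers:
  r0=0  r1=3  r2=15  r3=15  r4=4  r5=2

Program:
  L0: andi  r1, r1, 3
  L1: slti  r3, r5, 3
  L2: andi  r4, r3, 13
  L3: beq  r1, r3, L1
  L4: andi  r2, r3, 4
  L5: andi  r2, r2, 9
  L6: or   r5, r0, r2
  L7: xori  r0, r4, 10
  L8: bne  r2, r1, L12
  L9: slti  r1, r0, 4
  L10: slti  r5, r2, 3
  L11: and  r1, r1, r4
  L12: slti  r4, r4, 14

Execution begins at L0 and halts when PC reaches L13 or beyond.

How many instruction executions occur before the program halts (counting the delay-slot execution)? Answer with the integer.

11

#0 andi  r1, r1, 3 ; 0/3/15/15/4/2
#1 slti  r3, r5, 3 ; 0/3/15/1/4/2
#2 andi  r4, r3, 13 ; 0/3/15/1/1/2
#3 beq  r1, r3, L1 ; 0/3/15/1/1/2 ; →fallthru
#4 andi  r2, r3, 4 ; 0/3/0/1/1/2
#5 andi  r2, r2, 9 ; 0/3/0/1/1/2
#6 or   r5, r0, r2 ; 0/3/0/1/1/0
#7 xori  r0, r4, 10 ; 0/3/0/1/1/0
#8 bne  r2, r1, L12 ; 0/3/0/1/1/0 ; →target
#9 slti  r1, r0, 4 ; 0/1/0/1/1/0
#12 slti  r4, r4, 14 ; 0/1/0/1/1/0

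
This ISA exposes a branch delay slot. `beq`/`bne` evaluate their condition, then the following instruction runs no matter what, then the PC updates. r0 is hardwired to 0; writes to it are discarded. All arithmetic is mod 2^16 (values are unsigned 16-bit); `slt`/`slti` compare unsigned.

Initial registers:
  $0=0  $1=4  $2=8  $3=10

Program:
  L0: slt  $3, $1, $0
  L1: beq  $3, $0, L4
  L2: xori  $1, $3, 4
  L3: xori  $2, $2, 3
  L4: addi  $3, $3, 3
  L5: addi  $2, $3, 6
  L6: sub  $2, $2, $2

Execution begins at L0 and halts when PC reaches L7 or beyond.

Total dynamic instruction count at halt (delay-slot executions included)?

[0] slt  $3, $1, $0  →  {$0:0, $1:4, $2:8, $3:0}
[1] beq  $3, $0, L4  →  {$0:0, $1:4, $2:8, $3:0}  ⟨branch taken⟩
[2] xori  $1, $3, 4  →  {$0:0, $1:4, $2:8, $3:0}
[4] addi  $3, $3, 3  →  {$0:0, $1:4, $2:8, $3:3}
[5] addi  $2, $3, 6  →  {$0:0, $1:4, $2:9, $3:3}
[6] sub  $2, $2, $2  →  {$0:0, $1:4, $2:0, $3:3}

6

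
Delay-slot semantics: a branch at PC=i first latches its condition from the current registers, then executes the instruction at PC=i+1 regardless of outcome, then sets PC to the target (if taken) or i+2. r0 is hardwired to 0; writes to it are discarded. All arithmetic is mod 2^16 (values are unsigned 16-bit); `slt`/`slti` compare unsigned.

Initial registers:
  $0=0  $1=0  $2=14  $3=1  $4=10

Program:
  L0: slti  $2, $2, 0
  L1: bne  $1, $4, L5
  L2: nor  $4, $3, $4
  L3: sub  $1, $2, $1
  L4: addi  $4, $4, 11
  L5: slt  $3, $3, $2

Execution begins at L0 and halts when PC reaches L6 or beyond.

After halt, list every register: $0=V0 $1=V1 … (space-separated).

$0=0 $1=0 $2=0 $3=0 $4=65524

  step pc=0: slti  $2, $2, 0  regs=(0,0,0,1,10)
  step pc=1: bne  $1, $4, L5  cond=T  regs=(0,0,0,1,10)
  step pc=2: nor  $4, $3, $4  regs=(0,0,0,1,65524)
  step pc=5: slt  $3, $3, $2  regs=(0,0,0,0,65524)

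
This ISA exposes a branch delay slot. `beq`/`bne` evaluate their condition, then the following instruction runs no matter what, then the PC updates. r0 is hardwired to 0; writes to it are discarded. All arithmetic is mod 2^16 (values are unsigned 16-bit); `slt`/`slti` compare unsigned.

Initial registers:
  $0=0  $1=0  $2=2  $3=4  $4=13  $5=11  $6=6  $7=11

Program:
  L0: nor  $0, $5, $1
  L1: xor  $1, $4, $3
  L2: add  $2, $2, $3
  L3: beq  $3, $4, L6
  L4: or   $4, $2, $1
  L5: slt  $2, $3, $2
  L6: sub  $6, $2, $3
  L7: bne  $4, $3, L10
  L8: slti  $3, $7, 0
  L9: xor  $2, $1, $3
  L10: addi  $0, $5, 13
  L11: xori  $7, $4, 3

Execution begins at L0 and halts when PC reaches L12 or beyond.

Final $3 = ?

0

PC=0  nor  $0, $5, $1        | $0=0 $1=0 $2=2 $3=4 $4=13 $5=11 $6=6 $7=11
PC=1  xor  $1, $4, $3        | $0=0 $1=9 $2=2 $3=4 $4=13 $5=11 $6=6 $7=11
PC=2  add  $2, $2, $3        | $0=0 $1=9 $2=6 $3=4 $4=13 $5=11 $6=6 $7=11
PC=3  beq  $3, $4, L6        | $0=0 $1=9 $2=6 $3=4 $4=13 $5=11 $6=6 $7=11  [not taken]
PC=4  or   $4, $2, $1        | $0=0 $1=9 $2=6 $3=4 $4=15 $5=11 $6=6 $7=11
PC=5  slt  $2, $3, $2        | $0=0 $1=9 $2=1 $3=4 $4=15 $5=11 $6=6 $7=11
PC=6  sub  $6, $2, $3        | $0=0 $1=9 $2=1 $3=4 $4=15 $5=11 $6=65533 $7=11
PC=7  bne  $4, $3, L10       | $0=0 $1=9 $2=1 $3=4 $4=15 $5=11 $6=65533 $7=11  [TAKEN]
PC=8  slti  $3, $7, 0        | $0=0 $1=9 $2=1 $3=0 $4=15 $5=11 $6=65533 $7=11
PC=10 addi  $0, $5, 13       | $0=0 $1=9 $2=1 $3=0 $4=15 $5=11 $6=65533 $7=11
PC=11 xori  $7, $4, 3        | $0=0 $1=9 $2=1 $3=0 $4=15 $5=11 $6=65533 $7=12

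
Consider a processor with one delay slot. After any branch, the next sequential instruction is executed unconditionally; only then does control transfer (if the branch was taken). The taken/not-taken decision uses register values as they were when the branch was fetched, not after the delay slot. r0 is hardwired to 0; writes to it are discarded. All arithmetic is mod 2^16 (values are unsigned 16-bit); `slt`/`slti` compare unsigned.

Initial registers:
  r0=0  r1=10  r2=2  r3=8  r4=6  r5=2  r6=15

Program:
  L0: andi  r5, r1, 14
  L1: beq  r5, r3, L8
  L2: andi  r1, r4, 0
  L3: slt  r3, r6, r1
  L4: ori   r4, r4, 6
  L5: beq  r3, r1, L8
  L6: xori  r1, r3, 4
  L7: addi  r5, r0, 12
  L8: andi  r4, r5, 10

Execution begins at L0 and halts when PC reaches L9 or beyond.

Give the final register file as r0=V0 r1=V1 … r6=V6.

r0=0 r1=4 r2=2 r3=0 r4=10 r5=10 r6=15

  step pc=0: andi  r5, r1, 14  regs=(0,10,2,8,6,10,15)
  step pc=1: beq  r5, r3, L8  cond=F  regs=(0,10,2,8,6,10,15)
  step pc=2: andi  r1, r4, 0  regs=(0,0,2,8,6,10,15)
  step pc=3: slt  r3, r6, r1  regs=(0,0,2,0,6,10,15)
  step pc=4: ori   r4, r4, 6  regs=(0,0,2,0,6,10,15)
  step pc=5: beq  r3, r1, L8  cond=T  regs=(0,0,2,0,6,10,15)
  step pc=6: xori  r1, r3, 4  regs=(0,4,2,0,6,10,15)
  step pc=8: andi  r4, r5, 10  regs=(0,4,2,0,10,10,15)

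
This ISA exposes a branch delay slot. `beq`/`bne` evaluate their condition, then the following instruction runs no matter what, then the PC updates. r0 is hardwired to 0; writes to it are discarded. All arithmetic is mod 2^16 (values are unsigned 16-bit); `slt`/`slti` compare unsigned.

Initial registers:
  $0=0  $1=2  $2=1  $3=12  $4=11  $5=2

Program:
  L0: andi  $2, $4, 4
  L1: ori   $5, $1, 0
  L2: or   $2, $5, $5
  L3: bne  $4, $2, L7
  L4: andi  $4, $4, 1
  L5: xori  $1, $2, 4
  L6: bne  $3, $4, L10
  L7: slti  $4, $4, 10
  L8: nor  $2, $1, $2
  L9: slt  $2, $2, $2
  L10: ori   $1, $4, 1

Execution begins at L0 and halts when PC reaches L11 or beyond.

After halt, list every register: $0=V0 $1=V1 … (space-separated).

$0=0 $1=1 $2=0 $3=12 $4=1 $5=2

PC=0  andi  $2, $4, 4        | $0=0 $1=2 $2=0 $3=12 $4=11 $5=2
PC=1  ori   $5, $1, 0        | $0=0 $1=2 $2=0 $3=12 $4=11 $5=2
PC=2  or   $2, $5, $5        | $0=0 $1=2 $2=2 $3=12 $4=11 $5=2
PC=3  bne  $4, $2, L7        | $0=0 $1=2 $2=2 $3=12 $4=11 $5=2  [TAKEN]
PC=4  andi  $4, $4, 1        | $0=0 $1=2 $2=2 $3=12 $4=1 $5=2
PC=7  slti  $4, $4, 10       | $0=0 $1=2 $2=2 $3=12 $4=1 $5=2
PC=8  nor  $2, $1, $2        | $0=0 $1=2 $2=65533 $3=12 $4=1 $5=2
PC=9  slt  $2, $2, $2        | $0=0 $1=2 $2=0 $3=12 $4=1 $5=2
PC=10 ori   $1, $4, 1        | $0=0 $1=1 $2=0 $3=12 $4=1 $5=2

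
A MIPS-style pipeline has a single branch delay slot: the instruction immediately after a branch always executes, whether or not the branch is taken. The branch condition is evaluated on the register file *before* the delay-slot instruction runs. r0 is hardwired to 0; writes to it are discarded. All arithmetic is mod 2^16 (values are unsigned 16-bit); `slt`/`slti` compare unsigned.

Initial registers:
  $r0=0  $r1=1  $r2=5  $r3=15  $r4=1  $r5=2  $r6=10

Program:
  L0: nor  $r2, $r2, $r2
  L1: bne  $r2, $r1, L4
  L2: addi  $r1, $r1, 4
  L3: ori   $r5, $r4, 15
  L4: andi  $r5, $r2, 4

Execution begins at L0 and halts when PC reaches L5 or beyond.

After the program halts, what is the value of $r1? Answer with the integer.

5

  step pc=0: nor  $r2, $r2, $r2  regs=(0,1,65530,15,1,2,10)
  step pc=1: bne  $r2, $r1, L4  cond=T  regs=(0,1,65530,15,1,2,10)
  step pc=2: addi  $r1, $r1, 4  regs=(0,5,65530,15,1,2,10)
  step pc=4: andi  $r5, $r2, 4  regs=(0,5,65530,15,1,0,10)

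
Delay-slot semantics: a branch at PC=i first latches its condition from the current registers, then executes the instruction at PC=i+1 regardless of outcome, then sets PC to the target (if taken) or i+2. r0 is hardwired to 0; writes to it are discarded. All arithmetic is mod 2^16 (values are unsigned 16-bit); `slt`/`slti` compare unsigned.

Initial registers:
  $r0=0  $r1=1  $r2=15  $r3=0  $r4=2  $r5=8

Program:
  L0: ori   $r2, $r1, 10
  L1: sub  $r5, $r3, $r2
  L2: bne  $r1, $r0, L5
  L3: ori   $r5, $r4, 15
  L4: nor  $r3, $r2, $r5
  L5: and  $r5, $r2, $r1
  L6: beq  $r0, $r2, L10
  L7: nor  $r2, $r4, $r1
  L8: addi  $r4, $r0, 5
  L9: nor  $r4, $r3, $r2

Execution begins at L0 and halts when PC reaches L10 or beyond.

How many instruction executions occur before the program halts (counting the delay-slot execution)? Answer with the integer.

  step pc=0: ori   $r2, $r1, 10  regs=(0,1,11,0,2,8)
  step pc=1: sub  $r5, $r3, $r2  regs=(0,1,11,0,2,65525)
  step pc=2: bne  $r1, $r0, L5  cond=T  regs=(0,1,11,0,2,65525)
  step pc=3: ori   $r5, $r4, 15  regs=(0,1,11,0,2,15)
  step pc=5: and  $r5, $r2, $r1  regs=(0,1,11,0,2,1)
  step pc=6: beq  $r0, $r2, L10  cond=F  regs=(0,1,11,0,2,1)
  step pc=7: nor  $r2, $r4, $r1  regs=(0,1,65532,0,2,1)
  step pc=8: addi  $r4, $r0, 5  regs=(0,1,65532,0,5,1)
  step pc=9: nor  $r4, $r3, $r2  regs=(0,1,65532,0,3,1)

9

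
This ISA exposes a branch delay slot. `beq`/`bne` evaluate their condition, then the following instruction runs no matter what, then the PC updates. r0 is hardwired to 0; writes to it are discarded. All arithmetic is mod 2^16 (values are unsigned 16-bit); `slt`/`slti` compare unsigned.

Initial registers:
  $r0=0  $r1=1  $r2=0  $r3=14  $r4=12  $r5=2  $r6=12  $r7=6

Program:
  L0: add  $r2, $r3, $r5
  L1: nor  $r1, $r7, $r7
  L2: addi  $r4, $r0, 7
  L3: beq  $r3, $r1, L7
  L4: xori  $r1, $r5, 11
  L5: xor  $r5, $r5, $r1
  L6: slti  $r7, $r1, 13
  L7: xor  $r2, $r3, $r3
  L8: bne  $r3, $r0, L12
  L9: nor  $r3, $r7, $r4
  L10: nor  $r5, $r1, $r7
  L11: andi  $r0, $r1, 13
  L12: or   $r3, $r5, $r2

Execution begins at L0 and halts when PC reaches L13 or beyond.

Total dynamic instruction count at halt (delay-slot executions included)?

11

#0 add  $r2, $r3, $r5 ; 0/1/16/14/12/2/12/6
#1 nor  $r1, $r7, $r7 ; 0/65529/16/14/12/2/12/6
#2 addi  $r4, $r0, 7 ; 0/65529/16/14/7/2/12/6
#3 beq  $r3, $r1, L7 ; 0/65529/16/14/7/2/12/6 ; →fallthru
#4 xori  $r1, $r5, 11 ; 0/9/16/14/7/2/12/6
#5 xor  $r5, $r5, $r1 ; 0/9/16/14/7/11/12/6
#6 slti  $r7, $r1, 13 ; 0/9/16/14/7/11/12/1
#7 xor  $r2, $r3, $r3 ; 0/9/0/14/7/11/12/1
#8 bne  $r3, $r0, L12 ; 0/9/0/14/7/11/12/1 ; →target
#9 nor  $r3, $r7, $r4 ; 0/9/0/65528/7/11/12/1
#12 or   $r3, $r5, $r2 ; 0/9/0/11/7/11/12/1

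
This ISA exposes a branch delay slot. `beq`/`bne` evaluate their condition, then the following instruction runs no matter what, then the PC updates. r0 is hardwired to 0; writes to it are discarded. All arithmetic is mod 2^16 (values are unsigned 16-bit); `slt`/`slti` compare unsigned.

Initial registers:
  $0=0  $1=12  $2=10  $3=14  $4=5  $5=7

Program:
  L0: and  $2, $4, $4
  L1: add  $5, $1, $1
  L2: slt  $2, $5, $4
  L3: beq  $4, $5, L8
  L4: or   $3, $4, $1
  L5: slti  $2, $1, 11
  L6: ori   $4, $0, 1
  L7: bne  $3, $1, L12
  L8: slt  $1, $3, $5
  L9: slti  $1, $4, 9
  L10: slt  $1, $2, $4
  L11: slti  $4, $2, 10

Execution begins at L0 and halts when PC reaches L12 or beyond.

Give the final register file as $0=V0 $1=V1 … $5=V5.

$0=0 $1=1 $2=0 $3=13 $4=1 $5=24

  step pc=0: and  $2, $4, $4  regs=(0,12,5,14,5,7)
  step pc=1: add  $5, $1, $1  regs=(0,12,5,14,5,24)
  step pc=2: slt  $2, $5, $4  regs=(0,12,0,14,5,24)
  step pc=3: beq  $4, $5, L8  cond=F  regs=(0,12,0,14,5,24)
  step pc=4: or   $3, $4, $1  regs=(0,12,0,13,5,24)
  step pc=5: slti  $2, $1, 11  regs=(0,12,0,13,5,24)
  step pc=6: ori   $4, $0, 1  regs=(0,12,0,13,1,24)
  step pc=7: bne  $3, $1, L12  cond=T  regs=(0,12,0,13,1,24)
  step pc=8: slt  $1, $3, $5  regs=(0,1,0,13,1,24)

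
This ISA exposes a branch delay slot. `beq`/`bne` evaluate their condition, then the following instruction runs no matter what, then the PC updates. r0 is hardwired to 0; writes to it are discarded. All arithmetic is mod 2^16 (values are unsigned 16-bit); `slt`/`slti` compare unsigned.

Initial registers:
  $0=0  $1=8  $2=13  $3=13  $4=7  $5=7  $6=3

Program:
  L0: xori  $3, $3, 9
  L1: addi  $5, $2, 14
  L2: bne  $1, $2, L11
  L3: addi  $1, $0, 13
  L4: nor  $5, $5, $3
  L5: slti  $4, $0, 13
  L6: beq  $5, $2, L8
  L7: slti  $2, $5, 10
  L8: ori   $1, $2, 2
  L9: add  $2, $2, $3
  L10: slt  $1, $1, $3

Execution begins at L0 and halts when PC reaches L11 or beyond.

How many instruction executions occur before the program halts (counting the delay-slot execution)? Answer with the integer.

4

[0] xori  $3, $3, 9  →  {$0:0, $1:8, $2:13, $3:4, $4:7, $5:7, $6:3}
[1] addi  $5, $2, 14  →  {$0:0, $1:8, $2:13, $3:4, $4:7, $5:27, $6:3}
[2] bne  $1, $2, L11  →  {$0:0, $1:8, $2:13, $3:4, $4:7, $5:27, $6:3}  ⟨branch taken⟩
[3] addi  $1, $0, 13  →  {$0:0, $1:13, $2:13, $3:4, $4:7, $5:27, $6:3}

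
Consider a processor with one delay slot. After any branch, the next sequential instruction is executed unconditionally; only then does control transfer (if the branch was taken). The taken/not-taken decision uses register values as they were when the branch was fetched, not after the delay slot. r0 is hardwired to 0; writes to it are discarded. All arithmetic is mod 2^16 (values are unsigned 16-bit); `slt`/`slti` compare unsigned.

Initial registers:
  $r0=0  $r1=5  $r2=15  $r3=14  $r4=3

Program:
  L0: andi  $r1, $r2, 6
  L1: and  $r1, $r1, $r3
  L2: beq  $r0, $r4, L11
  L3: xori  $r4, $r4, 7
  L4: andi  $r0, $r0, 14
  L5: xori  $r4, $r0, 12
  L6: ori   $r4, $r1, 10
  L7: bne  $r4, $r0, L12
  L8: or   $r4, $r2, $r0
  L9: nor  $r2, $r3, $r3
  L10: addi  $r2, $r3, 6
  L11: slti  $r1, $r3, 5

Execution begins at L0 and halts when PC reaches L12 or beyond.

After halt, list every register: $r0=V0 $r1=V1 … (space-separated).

  step pc=0: andi  $r1, $r2, 6  regs=(0,6,15,14,3)
  step pc=1: and  $r1, $r1, $r3  regs=(0,6,15,14,3)
  step pc=2: beq  $r0, $r4, L11  cond=F  regs=(0,6,15,14,3)
  step pc=3: xori  $r4, $r4, 7  regs=(0,6,15,14,4)
  step pc=4: andi  $r0, $r0, 14  regs=(0,6,15,14,4)
  step pc=5: xori  $r4, $r0, 12  regs=(0,6,15,14,12)
  step pc=6: ori   $r4, $r1, 10  regs=(0,6,15,14,14)
  step pc=7: bne  $r4, $r0, L12  cond=T  regs=(0,6,15,14,14)
  step pc=8: or   $r4, $r2, $r0  regs=(0,6,15,14,15)

$r0=0 $r1=6 $r2=15 $r3=14 $r4=15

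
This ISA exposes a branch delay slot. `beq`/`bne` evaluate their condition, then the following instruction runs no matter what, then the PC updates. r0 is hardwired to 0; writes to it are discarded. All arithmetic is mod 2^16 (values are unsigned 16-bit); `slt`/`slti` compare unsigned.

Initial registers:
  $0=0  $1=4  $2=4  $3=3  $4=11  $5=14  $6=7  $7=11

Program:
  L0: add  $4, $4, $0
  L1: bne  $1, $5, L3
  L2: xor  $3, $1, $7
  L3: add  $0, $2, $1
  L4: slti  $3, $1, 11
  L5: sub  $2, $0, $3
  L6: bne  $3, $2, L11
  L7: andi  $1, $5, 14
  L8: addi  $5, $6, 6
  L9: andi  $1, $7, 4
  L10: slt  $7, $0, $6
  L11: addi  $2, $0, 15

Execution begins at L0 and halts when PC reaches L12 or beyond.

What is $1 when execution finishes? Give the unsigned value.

PC=0  add  $4, $4, $0        | $0=0 $1=4 $2=4 $3=3 $4=11 $5=14 $6=7 $7=11
PC=1  bne  $1, $5, L3        | $0=0 $1=4 $2=4 $3=3 $4=11 $5=14 $6=7 $7=11  [TAKEN]
PC=2  xor  $3, $1, $7        | $0=0 $1=4 $2=4 $3=15 $4=11 $5=14 $6=7 $7=11
PC=3  add  $0, $2, $1        | $0=0 $1=4 $2=4 $3=15 $4=11 $5=14 $6=7 $7=11
PC=4  slti  $3, $1, 11       | $0=0 $1=4 $2=4 $3=1 $4=11 $5=14 $6=7 $7=11
PC=5  sub  $2, $0, $3        | $0=0 $1=4 $2=65535 $3=1 $4=11 $5=14 $6=7 $7=11
PC=6  bne  $3, $2, L11       | $0=0 $1=4 $2=65535 $3=1 $4=11 $5=14 $6=7 $7=11  [TAKEN]
PC=7  andi  $1, $5, 14       | $0=0 $1=14 $2=65535 $3=1 $4=11 $5=14 $6=7 $7=11
PC=11 addi  $2, $0, 15       | $0=0 $1=14 $2=15 $3=1 $4=11 $5=14 $6=7 $7=11

14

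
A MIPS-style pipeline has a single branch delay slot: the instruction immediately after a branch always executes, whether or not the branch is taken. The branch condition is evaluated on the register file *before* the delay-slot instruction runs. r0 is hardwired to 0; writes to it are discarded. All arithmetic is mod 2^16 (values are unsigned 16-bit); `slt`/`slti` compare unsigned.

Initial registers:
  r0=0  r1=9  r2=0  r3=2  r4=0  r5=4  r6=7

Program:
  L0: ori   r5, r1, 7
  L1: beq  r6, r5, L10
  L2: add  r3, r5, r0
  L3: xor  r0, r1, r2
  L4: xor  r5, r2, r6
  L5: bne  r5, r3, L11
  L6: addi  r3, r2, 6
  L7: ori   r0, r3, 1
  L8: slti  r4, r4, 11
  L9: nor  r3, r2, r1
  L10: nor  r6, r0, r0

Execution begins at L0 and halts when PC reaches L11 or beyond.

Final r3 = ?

#0 ori   r5, r1, 7 ; 0/9/0/2/0/15/7
#1 beq  r6, r5, L10 ; 0/9/0/2/0/15/7 ; →fallthru
#2 add  r3, r5, r0 ; 0/9/0/15/0/15/7
#3 xor  r0, r1, r2 ; 0/9/0/15/0/15/7
#4 xor  r5, r2, r6 ; 0/9/0/15/0/7/7
#5 bne  r5, r3, L11 ; 0/9/0/15/0/7/7 ; →target
#6 addi  r3, r2, 6 ; 0/9/0/6/0/7/7

6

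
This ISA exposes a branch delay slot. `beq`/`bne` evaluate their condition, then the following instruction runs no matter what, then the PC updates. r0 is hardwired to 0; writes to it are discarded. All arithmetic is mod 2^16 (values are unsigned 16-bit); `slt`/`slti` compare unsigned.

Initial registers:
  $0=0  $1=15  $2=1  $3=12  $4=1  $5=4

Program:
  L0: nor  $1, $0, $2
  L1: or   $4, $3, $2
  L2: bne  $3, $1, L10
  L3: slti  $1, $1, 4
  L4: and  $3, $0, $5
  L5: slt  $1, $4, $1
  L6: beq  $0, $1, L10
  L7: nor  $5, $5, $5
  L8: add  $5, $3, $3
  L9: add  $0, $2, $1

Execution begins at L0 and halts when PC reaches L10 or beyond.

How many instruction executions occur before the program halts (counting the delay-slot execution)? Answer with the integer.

  step pc=0: nor  $1, $0, $2  regs=(0,65534,1,12,1,4)
  step pc=1: or   $4, $3, $2  regs=(0,65534,1,12,13,4)
  step pc=2: bne  $3, $1, L10  cond=T  regs=(0,65534,1,12,13,4)
  step pc=3: slti  $1, $1, 4  regs=(0,0,1,12,13,4)

4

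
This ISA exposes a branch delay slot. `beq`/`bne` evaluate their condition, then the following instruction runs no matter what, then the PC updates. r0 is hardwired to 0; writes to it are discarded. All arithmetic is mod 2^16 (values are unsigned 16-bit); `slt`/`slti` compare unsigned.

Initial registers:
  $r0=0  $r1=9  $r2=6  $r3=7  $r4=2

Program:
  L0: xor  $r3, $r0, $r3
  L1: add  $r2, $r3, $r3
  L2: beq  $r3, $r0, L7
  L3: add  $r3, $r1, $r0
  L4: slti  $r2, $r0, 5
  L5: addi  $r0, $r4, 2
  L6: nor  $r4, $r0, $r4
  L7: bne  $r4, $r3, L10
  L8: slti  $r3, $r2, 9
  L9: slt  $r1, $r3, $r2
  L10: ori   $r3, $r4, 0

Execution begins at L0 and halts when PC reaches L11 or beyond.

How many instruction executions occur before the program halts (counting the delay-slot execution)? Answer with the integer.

10

#0 xor  $r3, $r0, $r3 ; 0/9/6/7/2
#1 add  $r2, $r3, $r3 ; 0/9/14/7/2
#2 beq  $r3, $r0, L7 ; 0/9/14/7/2 ; →fallthru
#3 add  $r3, $r1, $r0 ; 0/9/14/9/2
#4 slti  $r2, $r0, 5 ; 0/9/1/9/2
#5 addi  $r0, $r4, 2 ; 0/9/1/9/2
#6 nor  $r4, $r0, $r4 ; 0/9/1/9/65533
#7 bne  $r4, $r3, L10 ; 0/9/1/9/65533 ; →target
#8 slti  $r3, $r2, 9 ; 0/9/1/1/65533
#10 ori   $r3, $r4, 0 ; 0/9/1/65533/65533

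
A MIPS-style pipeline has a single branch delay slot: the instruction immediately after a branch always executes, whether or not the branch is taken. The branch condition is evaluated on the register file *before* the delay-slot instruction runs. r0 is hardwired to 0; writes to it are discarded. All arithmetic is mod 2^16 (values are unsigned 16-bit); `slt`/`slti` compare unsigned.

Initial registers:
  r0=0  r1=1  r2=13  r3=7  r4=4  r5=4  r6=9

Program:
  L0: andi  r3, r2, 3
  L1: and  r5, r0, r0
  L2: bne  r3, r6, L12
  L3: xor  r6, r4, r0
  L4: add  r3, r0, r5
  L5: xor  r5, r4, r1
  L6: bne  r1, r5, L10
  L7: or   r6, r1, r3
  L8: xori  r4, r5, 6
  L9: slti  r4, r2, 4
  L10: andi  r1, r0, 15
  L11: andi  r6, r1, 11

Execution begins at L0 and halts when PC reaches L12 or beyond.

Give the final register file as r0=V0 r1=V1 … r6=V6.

r0=0 r1=1 r2=13 r3=1 r4=4 r5=0 r6=4

#0 andi  r3, r2, 3 ; 0/1/13/1/4/4/9
#1 and  r5, r0, r0 ; 0/1/13/1/4/0/9
#2 bne  r3, r6, L12 ; 0/1/13/1/4/0/9 ; →target
#3 xor  r6, r4, r0 ; 0/1/13/1/4/0/4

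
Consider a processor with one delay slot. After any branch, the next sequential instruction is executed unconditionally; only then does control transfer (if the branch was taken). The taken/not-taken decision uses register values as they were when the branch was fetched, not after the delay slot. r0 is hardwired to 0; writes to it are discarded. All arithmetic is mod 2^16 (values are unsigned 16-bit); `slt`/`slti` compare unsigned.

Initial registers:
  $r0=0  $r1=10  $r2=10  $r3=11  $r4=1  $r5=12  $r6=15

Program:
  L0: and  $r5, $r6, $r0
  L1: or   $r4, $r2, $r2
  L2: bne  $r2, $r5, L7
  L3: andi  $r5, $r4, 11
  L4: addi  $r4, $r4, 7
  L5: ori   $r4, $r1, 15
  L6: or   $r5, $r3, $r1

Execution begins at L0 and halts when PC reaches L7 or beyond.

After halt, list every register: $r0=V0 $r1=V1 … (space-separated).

[0] and  $r5, $r6, $r0  →  {$r0:0, $r1:10, $r2:10, $r3:11, $r4:1, $r5:0, $r6:15}
[1] or   $r4, $r2, $r2  →  {$r0:0, $r1:10, $r2:10, $r3:11, $r4:10, $r5:0, $r6:15}
[2] bne  $r2, $r5, L7  →  {$r0:0, $r1:10, $r2:10, $r3:11, $r4:10, $r5:0, $r6:15}  ⟨branch taken⟩
[3] andi  $r5, $r4, 11  →  {$r0:0, $r1:10, $r2:10, $r3:11, $r4:10, $r5:10, $r6:15}

$r0=0 $r1=10 $r2=10 $r3=11 $r4=10 $r5=10 $r6=15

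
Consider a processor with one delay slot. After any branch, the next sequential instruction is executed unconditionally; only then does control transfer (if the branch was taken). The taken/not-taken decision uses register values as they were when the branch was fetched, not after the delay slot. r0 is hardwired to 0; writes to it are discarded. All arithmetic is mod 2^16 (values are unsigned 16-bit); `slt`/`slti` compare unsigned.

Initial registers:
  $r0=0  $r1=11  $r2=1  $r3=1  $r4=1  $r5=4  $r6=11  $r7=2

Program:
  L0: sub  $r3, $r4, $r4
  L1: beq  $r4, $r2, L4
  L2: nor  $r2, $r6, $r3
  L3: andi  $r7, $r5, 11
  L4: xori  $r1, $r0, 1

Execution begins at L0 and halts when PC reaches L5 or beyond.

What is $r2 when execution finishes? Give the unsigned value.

65524

PC=0  sub  $r3, $r4, $r4     | $r0=0 $r1=11 $r2=1 $r3=0 $r4=1 $r5=4 $r6=11 $r7=2
PC=1  beq  $r4, $r2, L4      | $r0=0 $r1=11 $r2=1 $r3=0 $r4=1 $r5=4 $r6=11 $r7=2  [TAKEN]
PC=2  nor  $r2, $r6, $r3     | $r0=0 $r1=11 $r2=65524 $r3=0 $r4=1 $r5=4 $r6=11 $r7=2
PC=4  xori  $r1, $r0, 1      | $r0=0 $r1=1 $r2=65524 $r3=0 $r4=1 $r5=4 $r6=11 $r7=2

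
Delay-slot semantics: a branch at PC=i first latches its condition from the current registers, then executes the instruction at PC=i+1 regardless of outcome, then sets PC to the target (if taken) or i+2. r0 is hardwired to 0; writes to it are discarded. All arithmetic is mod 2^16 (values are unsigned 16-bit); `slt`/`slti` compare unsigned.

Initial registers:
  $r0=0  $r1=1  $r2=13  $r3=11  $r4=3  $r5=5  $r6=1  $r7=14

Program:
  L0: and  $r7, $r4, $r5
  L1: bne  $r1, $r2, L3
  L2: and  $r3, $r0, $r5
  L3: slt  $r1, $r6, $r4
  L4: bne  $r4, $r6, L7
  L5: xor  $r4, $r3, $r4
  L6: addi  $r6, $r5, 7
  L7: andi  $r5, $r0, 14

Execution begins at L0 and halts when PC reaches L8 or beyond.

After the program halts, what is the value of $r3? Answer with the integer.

  step pc=0: and  $r7, $r4, $r5  regs=(0,1,13,11,3,5,1,1)
  step pc=1: bne  $r1, $r2, L3  cond=T  regs=(0,1,13,11,3,5,1,1)
  step pc=2: and  $r3, $r0, $r5  regs=(0,1,13,0,3,5,1,1)
  step pc=3: slt  $r1, $r6, $r4  regs=(0,1,13,0,3,5,1,1)
  step pc=4: bne  $r4, $r6, L7  cond=T  regs=(0,1,13,0,3,5,1,1)
  step pc=5: xor  $r4, $r3, $r4  regs=(0,1,13,0,3,5,1,1)
  step pc=7: andi  $r5, $r0, 14  regs=(0,1,13,0,3,0,1,1)

0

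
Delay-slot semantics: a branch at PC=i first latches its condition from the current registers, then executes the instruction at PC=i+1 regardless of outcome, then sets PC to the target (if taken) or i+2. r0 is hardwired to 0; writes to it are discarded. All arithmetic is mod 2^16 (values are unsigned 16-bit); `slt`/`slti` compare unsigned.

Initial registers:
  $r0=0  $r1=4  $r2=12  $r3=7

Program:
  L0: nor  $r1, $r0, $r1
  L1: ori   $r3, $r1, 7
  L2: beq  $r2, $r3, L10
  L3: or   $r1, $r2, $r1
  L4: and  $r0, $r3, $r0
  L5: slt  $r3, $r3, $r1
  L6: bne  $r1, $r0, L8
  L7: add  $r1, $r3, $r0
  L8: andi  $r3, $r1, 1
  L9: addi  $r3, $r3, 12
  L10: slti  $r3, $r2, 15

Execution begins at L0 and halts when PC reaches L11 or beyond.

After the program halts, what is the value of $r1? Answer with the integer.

  step pc=0: nor  $r1, $r0, $r1  regs=(0,65531,12,7)
  step pc=1: ori   $r3, $r1, 7  regs=(0,65531,12,65535)
  step pc=2: beq  $r2, $r3, L10  cond=F  regs=(0,65531,12,65535)
  step pc=3: or   $r1, $r2, $r1  regs=(0,65535,12,65535)
  step pc=4: and  $r0, $r3, $r0  regs=(0,65535,12,65535)
  step pc=5: slt  $r3, $r3, $r1  regs=(0,65535,12,0)
  step pc=6: bne  $r1, $r0, L8  cond=T  regs=(0,65535,12,0)
  step pc=7: add  $r1, $r3, $r0  regs=(0,0,12,0)
  step pc=8: andi  $r3, $r1, 1  regs=(0,0,12,0)
  step pc=9: addi  $r3, $r3, 12  regs=(0,0,12,12)
  step pc=10: slti  $r3, $r2, 15  regs=(0,0,12,1)

0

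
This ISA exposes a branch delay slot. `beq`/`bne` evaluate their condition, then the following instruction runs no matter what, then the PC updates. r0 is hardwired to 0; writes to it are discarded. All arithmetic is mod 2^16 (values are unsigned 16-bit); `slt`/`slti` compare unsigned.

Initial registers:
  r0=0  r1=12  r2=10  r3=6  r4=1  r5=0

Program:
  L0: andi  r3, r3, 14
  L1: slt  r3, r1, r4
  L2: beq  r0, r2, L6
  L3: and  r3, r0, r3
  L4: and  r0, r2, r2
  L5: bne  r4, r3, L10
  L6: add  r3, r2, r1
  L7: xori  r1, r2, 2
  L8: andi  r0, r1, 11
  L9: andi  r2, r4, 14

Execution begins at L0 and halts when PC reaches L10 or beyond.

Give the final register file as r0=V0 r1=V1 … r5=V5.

[0] andi  r3, r3, 14  →  {r0:0, r1:12, r2:10, r3:6, r4:1, r5:0}
[1] slt  r3, r1, r4  →  {r0:0, r1:12, r2:10, r3:0, r4:1, r5:0}
[2] beq  r0, r2, L6  →  {r0:0, r1:12, r2:10, r3:0, r4:1, r5:0}  ⟨branch fallthrough⟩
[3] and  r3, r0, r3  →  {r0:0, r1:12, r2:10, r3:0, r4:1, r5:0}
[4] and  r0, r2, r2  →  {r0:0, r1:12, r2:10, r3:0, r4:1, r5:0}
[5] bne  r4, r3, L10  →  {r0:0, r1:12, r2:10, r3:0, r4:1, r5:0}  ⟨branch taken⟩
[6] add  r3, r2, r1  →  {r0:0, r1:12, r2:10, r3:22, r4:1, r5:0}

r0=0 r1=12 r2=10 r3=22 r4=1 r5=0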